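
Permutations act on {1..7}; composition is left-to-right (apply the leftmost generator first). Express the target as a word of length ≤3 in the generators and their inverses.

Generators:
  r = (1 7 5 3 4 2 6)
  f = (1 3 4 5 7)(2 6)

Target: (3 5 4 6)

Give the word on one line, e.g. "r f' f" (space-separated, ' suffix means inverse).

  after r: (1 7 5 3 4 2 6)
  after f: (3 5 4 6)

r f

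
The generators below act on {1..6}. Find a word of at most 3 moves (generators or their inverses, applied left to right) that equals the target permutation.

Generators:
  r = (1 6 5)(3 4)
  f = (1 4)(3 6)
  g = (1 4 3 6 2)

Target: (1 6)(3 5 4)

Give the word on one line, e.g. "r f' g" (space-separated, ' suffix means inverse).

f' r f'

  after f': (1 4)(3 6)
  after r: (1 3 5)(4 6)
  after f': (1 6)(3 5 4)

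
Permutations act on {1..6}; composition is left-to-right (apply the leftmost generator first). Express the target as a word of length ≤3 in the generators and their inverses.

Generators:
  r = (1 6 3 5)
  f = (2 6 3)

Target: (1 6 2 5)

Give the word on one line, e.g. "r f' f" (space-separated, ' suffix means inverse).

f' r

  after f': (2 3 6)
  after r: (1 6 2 5)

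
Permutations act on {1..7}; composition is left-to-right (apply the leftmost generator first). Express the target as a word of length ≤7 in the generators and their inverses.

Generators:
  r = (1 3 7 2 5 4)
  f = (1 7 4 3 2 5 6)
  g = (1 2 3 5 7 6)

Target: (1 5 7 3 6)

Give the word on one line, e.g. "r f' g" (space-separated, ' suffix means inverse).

  after g: (1 2 3 5 7 6)
  after g: (1 3 7)(2 5 6)
  after r': (4 5 6 7)
  after g: (1 2 3 5)(4 7)
  after f: (1 5 7 3 6)

g g r' g f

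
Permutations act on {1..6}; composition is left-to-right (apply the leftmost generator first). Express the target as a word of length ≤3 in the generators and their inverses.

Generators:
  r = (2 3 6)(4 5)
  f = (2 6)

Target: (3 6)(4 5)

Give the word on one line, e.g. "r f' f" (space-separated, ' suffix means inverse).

f r

  after f: (2 6)
  after r: (3 6)(4 5)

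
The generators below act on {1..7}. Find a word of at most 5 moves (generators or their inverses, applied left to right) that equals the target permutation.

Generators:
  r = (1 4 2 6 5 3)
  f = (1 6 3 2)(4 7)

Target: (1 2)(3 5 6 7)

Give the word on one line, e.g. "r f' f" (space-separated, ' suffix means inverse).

r' r' f' r' r'

  after r': (1 3 5 6 2 4)
  after r': (1 5 2)(3 6 4)
  after f': (1 5 3)(4 6 7)
  after r': (1 6 7)(2 4)
  after r': (1 2)(3 5 6 7)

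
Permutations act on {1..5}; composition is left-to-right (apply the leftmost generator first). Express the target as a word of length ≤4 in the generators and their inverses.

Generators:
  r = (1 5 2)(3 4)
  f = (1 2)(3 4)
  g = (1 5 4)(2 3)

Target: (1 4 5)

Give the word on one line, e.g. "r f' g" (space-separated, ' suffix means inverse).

g g

  after g: (1 5 4)(2 3)
  after g: (1 4 5)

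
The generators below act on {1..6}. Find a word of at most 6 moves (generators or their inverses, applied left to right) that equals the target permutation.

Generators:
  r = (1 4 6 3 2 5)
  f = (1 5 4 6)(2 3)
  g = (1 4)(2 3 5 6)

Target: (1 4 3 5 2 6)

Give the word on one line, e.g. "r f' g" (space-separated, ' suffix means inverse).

  after f': (1 6 4 5)(2 3)
  after r': (1 4 2 6)
  after f: (1 6 5 4 3 2)
  after f: (2 5 6 4)
  after g: (1 4 3 5 2 6)

f' r' f f g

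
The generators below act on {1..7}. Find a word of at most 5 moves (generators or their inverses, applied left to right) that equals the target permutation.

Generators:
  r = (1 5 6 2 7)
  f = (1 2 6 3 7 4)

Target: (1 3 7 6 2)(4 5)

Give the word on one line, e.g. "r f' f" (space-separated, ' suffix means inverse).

r' f' r r

  after r': (1 7 2 6 5)
  after f': (1 3 6 5 4 7)
  after r: (1 3 2 7 5 4)
  after r: (1 3 7 6 2)(4 5)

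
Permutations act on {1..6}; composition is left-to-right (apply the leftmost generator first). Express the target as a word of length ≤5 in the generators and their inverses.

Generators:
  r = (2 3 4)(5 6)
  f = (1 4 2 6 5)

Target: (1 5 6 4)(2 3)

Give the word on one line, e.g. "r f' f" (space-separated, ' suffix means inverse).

  after f': (1 5 6 2 4)
  after r: (1 6 3 4)
  after r: (1 5 6 4)(2 3)

f' r r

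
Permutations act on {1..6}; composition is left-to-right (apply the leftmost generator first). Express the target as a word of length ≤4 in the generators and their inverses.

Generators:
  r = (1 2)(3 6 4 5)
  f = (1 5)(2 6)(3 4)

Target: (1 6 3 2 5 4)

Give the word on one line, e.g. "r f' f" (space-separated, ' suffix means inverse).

  after r: (1 2)(3 6 4 5)
  after f': (1 6 3 2 5 4)

r f'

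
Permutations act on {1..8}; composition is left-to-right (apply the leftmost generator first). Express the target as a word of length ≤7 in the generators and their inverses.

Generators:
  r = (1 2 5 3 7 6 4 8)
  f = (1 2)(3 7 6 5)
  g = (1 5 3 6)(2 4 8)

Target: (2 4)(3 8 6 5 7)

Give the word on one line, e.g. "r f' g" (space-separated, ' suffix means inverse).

  after f: (1 2)(3 7 6 5)
  after r: (1 5 7 4 8)(3 6)
  after f: (1 3 5 6 7 4 8 2)
  after r': (1 5 7 6 3 2 8)
  after g': (2 4)(3 8 6 5 7)

f r f r' g'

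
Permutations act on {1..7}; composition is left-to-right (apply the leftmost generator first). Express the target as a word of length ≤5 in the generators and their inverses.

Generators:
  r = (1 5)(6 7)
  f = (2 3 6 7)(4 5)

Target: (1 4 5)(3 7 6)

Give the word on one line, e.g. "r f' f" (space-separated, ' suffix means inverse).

  after f': (2 7 6 3)(4 5)
  after f': (2 6)(3 7)
  after r: (1 5)(2 7 3 6)
  after f: (1 4 5)(3 7 6)

f' f' r f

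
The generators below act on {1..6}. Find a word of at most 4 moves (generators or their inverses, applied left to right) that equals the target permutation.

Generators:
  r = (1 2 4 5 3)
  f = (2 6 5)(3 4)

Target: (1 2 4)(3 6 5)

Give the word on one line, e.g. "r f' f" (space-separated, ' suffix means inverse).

f r' f r'

  after f: (2 6 5)(3 4)
  after r': (1 3 2 6 4 5)
  after f: (1 4 2 5)(3 6)
  after r': (1 2 4)(3 6 5)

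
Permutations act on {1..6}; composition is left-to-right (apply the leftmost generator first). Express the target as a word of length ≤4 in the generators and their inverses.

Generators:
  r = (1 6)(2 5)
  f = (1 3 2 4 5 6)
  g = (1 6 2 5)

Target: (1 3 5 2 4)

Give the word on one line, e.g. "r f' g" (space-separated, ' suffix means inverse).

  after f: (1 3 2 4 5 6)
  after g: (1 3 5 2 4)

f g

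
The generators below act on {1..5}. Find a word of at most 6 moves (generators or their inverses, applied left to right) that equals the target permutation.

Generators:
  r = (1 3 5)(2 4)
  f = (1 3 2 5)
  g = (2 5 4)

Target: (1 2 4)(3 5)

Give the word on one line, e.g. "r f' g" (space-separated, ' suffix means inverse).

f' f' r f r

  after f': (1 5 2 3)
  after f': (1 2)(3 5)
  after r: (1 4 2 3)
  after f: (1 4 5)
  after r: (1 2 4)(3 5)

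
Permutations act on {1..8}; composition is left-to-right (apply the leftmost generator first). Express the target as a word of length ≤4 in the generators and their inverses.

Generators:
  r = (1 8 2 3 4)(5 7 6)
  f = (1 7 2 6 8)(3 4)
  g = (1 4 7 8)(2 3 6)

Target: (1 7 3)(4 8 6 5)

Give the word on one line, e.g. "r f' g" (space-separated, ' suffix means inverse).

  after r: (1 8 2 3 4)(5 7 6)
  after g': (1 7 3)(4 8 6 5)

r g'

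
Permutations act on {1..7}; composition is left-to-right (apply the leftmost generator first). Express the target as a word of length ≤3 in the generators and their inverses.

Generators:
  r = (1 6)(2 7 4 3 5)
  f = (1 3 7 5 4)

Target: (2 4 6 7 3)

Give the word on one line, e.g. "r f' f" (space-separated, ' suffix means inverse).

r f' r'

  after r: (1 6)(2 7 4 3 5)
  after f': (1 6 4)(2 3 7 5)
  after r': (2 4 6 7 3)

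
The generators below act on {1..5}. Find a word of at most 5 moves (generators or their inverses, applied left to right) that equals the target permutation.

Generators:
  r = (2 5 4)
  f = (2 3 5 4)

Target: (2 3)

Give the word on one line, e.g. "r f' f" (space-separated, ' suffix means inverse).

r' r' f'

  after r': (2 4 5)
  after r': (2 5 4)
  after f': (2 3)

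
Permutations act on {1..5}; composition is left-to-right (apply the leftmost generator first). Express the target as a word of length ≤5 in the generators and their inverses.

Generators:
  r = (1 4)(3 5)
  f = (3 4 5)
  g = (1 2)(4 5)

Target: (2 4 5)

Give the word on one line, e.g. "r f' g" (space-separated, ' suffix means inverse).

  after g: (1 2)(4 5)
  after r': (1 2 4 3 5)
  after f: (1 2 5)
  after g': (2 4 5)

g r' f g'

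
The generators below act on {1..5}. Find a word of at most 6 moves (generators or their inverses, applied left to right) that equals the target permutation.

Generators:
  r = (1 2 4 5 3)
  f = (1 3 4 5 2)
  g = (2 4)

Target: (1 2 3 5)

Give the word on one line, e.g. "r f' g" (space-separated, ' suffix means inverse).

g' r' f' r

  after g': (2 4)
  after r': (1 3 5 4)
  after f': (2 5 3 4)
  after r: (1 2 3 5)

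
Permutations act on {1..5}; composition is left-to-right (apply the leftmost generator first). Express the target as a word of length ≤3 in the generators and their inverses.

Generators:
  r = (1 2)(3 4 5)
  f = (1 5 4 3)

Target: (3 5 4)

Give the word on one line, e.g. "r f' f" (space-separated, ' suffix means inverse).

  after r: (1 2)(3 4 5)
  after r: (3 5 4)

r r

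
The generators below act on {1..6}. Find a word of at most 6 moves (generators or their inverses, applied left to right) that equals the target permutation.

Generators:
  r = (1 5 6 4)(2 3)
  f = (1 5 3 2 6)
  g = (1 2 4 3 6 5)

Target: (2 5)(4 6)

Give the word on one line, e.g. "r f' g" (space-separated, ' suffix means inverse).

  after f': (1 6 2 3 5)
  after f': (1 2 5 6 3)
  after f': (1 3 6 5 2)
  after f': (1 5 3 2 6)
  after r': (2 5)(4 6)

f' f' f' f' r'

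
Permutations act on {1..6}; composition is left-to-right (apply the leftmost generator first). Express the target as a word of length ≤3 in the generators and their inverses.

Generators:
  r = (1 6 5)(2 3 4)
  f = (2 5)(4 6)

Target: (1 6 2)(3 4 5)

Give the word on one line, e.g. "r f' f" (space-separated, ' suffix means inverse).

  after f': (2 5)(4 6)
  after r': (1 5 4)(2 6 3)
  after r': (1 6 2)(3 4 5)

f' r' r'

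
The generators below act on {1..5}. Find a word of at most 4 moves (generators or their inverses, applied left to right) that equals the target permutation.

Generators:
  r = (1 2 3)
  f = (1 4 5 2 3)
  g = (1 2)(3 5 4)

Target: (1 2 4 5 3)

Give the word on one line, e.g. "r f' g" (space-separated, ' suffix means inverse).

  after g': (1 2)(3 4 5)
  after r: (1 3 4 5)
  after g: (1 5 2)
  after f: (1 2 4 5 3)

g' r g f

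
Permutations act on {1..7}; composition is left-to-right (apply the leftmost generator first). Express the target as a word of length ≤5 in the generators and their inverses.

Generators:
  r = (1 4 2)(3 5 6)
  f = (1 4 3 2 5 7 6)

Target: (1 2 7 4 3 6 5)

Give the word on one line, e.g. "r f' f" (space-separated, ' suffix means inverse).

f' r' f'

  after f': (1 6 7 5 2 3 4)
  after r': (1 5 4 2 6 7 3)
  after f': (1 2 7 4 3 6 5)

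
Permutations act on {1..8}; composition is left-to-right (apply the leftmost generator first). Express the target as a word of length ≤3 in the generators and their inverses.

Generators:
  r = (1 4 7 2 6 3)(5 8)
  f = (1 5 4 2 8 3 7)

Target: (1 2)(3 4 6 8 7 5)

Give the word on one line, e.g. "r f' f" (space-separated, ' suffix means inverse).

f r f'

  after f: (1 5 4 2 8 3 7)
  after r: (1 8)(2 5 7 4 6 3)
  after f': (1 2)(3 4 6 8 7 5)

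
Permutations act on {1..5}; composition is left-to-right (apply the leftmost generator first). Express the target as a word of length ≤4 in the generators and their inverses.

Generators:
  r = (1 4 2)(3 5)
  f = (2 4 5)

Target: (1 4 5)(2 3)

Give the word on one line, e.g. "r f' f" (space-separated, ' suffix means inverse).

f' r' f

  after f': (2 5 4)
  after r': (1 2 3 5)
  after f: (1 4 5)(2 3)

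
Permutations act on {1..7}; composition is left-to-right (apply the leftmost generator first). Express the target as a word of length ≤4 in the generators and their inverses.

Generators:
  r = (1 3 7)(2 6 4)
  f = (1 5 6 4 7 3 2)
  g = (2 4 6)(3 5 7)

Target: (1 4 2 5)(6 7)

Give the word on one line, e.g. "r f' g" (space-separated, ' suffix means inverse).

  after f': (1 2 3 7 4 6 5)
  after g: (1 4 2 5)(6 7)

f' g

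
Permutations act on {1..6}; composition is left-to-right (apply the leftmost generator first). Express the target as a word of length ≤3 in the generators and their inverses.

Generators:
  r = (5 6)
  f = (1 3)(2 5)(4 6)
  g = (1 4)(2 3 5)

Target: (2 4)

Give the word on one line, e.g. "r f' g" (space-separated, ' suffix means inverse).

f' r f

  after f': (1 3)(2 5)(4 6)
  after r: (1 3)(2 6 4 5)
  after f: (2 4)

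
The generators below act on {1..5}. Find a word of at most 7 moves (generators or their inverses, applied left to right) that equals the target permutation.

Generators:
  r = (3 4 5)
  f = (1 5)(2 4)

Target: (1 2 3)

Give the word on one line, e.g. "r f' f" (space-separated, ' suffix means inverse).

f r' f f f

  after f: (1 5)(2 4)
  after r': (1 4 2 3 5)
  after f: (1 2 3)
  after f: (1 4 2 3 5)
  after f: (1 2 3)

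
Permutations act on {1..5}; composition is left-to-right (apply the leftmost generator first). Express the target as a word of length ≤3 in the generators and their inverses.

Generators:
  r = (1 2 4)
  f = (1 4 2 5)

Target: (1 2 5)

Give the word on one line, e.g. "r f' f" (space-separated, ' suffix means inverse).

f' r f'

  after f': (1 5 2 4)
  after r: (1 5 4 2)
  after f': (1 2 5)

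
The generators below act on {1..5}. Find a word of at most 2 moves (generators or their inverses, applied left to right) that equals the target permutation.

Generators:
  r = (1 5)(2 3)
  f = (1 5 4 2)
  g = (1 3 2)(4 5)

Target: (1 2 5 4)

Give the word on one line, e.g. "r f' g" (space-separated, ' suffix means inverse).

  after g: (1 3 2)(4 5)
  after r': (1 2 5 4)

g r'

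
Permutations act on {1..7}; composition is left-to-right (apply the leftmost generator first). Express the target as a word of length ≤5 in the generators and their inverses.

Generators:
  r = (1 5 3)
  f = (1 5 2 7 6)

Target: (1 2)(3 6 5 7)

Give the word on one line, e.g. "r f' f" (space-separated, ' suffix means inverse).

f' f' r f'

  after f': (1 6 7 2 5)
  after f': (1 7 5 6 2)
  after r: (1 7 3)(2 5 6)
  after f': (1 2)(3 6 5 7)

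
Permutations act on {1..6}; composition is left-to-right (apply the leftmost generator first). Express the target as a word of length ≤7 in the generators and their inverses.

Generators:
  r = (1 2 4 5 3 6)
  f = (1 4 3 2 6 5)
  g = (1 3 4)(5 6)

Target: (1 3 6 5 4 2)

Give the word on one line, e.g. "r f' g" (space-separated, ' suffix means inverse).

  after g: (1 3 4)(5 6)
  after g: (1 4 3)
  after r': (1 2)(3 6)(4 5)
  after g': (1 2 4 6)(3 5)
  after f': (1 3 6 5 4 2)

g g r' g' f'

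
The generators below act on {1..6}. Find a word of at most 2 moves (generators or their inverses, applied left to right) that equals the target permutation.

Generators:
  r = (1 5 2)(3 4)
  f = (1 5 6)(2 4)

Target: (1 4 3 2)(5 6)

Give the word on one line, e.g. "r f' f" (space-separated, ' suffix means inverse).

  after r': (1 2 5)(3 4)
  after f': (1 4 3 2)(5 6)

r' f'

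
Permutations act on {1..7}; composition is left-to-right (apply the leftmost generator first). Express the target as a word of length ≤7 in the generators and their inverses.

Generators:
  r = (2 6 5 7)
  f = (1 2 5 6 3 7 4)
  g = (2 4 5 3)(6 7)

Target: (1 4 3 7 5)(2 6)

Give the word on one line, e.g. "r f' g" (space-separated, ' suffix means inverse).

  after r': (2 7 5 6)
  after g: (2 6 4 5 7 3)
  after r: (2 5)(3 6 4 7)
  after f': (1 4 3 5)(6 7)
  after r: (1 4 3 7 5)(2 6)

r' g r f' r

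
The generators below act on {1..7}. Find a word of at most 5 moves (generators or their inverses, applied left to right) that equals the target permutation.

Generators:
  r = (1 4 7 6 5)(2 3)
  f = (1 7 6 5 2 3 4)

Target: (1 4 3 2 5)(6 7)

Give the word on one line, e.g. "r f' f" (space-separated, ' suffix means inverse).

r f r f r

  after r: (1 4 7 6 5)(2 3)
  after f: (2 4 6)(5 7)
  after r: (1 4 5 6 3 2 7)
  after f: (2 6 4)
  after r: (1 4 3 2 5)(6 7)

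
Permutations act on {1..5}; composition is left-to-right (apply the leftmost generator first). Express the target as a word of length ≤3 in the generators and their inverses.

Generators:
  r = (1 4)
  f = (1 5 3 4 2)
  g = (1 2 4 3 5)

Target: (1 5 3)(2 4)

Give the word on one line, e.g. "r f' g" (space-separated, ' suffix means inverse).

g' r'

  after g': (1 5 3 4 2)
  after r': (1 5 3)(2 4)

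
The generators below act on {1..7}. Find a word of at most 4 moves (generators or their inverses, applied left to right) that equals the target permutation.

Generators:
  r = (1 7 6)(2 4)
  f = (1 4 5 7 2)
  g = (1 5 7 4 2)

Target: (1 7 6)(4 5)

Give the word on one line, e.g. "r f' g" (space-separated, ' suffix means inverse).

  after r: (1 7 6)(2 4)
  after g': (1 5)(2 7 6)
  after f: (1 7 6)(4 5)

r g' f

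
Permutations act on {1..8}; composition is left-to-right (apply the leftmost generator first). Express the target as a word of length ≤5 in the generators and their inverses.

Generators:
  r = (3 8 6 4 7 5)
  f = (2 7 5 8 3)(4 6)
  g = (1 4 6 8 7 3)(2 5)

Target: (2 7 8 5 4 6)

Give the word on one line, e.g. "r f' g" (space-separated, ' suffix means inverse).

  after f: (2 7 5 8 3)(4 6)
  after r: (2 5 6 7 3)
  after f': (2 7 8 5 4 6)

f r f'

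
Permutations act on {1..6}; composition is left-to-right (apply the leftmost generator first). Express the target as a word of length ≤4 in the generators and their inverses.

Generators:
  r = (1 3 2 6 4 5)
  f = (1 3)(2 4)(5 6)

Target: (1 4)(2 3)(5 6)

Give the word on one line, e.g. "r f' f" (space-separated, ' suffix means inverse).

  after r': (1 5 4 6 2 3)
  after f: (1 6 4 5 2)
  after r: (1 4)(2 3)(5 6)

r' f r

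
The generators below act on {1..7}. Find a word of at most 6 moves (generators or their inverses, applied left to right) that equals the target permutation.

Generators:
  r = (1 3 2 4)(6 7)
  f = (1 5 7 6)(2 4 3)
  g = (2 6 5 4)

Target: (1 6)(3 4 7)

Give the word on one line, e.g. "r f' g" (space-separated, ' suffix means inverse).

f f g r

  after f: (1 5 7 6)(2 4 3)
  after f: (1 7)(2 3 4)(5 6)
  after g: (1 7)(2 3)(4 6)
  after r: (1 6)(3 4 7)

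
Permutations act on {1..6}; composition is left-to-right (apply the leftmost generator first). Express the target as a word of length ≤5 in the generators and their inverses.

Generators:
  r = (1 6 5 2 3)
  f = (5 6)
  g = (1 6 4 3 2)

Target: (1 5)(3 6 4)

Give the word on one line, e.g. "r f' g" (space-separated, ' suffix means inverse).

r f g

  after r: (1 6 5 2 3)
  after f: (1 5 2 3)
  after g: (1 5)(3 6 4)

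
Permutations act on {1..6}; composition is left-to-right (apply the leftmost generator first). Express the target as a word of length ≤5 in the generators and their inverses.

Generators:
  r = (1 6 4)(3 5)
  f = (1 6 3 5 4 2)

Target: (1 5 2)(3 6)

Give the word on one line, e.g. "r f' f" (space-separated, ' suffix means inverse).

  after f: (1 6 3 5 4 2)
  after f: (1 3 4)(2 6 5)
  after r': (1 5 2)(3 6)

f f r'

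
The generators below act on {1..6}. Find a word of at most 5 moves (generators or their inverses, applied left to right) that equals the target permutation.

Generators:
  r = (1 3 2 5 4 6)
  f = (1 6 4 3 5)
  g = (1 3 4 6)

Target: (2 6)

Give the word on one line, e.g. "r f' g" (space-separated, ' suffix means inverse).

f r' g' r'

  after f: (1 6 4 3 5)
  after r': (1 4)(2 3)(5 6)
  after g': (1 3 2)(4 6 5)
  after r': (2 6)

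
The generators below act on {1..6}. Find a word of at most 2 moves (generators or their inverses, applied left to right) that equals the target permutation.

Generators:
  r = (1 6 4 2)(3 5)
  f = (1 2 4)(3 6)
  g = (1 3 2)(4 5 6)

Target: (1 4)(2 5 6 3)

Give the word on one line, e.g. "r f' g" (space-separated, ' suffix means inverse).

  after g': (1 2 3)(4 6 5)
  after r': (1 4)(2 5 6 3)

g' r'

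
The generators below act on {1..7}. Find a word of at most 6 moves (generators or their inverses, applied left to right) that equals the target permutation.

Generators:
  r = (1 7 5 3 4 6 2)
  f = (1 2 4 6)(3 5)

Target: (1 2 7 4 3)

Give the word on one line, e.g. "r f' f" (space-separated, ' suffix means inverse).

  after r': (1 2 6 4 3 5 7)
  after f: (1 4 5 7 2)
  after r: (1 6 2 7)(3 4)
  after f': (1 4 5 3 2 7 6)
  after f': (1 2 7 4 3)

r' f r f' f'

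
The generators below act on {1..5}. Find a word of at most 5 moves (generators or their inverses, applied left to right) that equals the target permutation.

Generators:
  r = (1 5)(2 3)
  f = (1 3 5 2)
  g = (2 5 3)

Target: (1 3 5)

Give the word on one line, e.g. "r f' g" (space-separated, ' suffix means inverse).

r' g' g'

  after r': (1 5)(2 3)
  after g': (1 2 5)
  after g': (1 3 5)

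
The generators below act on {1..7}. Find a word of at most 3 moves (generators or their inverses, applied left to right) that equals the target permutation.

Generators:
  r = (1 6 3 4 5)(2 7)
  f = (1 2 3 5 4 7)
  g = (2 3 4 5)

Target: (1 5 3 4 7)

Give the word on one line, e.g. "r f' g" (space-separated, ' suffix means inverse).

f g'

  after f: (1 2 3 5 4 7)
  after g': (1 5 3 4 7)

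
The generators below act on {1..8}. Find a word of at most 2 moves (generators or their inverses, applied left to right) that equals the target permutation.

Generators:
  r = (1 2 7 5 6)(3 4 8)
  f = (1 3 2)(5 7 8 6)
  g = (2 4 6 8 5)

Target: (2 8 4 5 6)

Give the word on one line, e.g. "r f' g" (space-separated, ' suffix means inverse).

g' g'

  after g': (2 5 8 6 4)
  after g': (2 8 4 5 6)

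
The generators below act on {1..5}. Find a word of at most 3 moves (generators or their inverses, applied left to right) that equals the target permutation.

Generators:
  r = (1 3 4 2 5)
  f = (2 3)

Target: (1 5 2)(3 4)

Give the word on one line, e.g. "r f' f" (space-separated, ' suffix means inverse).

  after f: (2 3)
  after r': (1 5 2)(3 4)

f r'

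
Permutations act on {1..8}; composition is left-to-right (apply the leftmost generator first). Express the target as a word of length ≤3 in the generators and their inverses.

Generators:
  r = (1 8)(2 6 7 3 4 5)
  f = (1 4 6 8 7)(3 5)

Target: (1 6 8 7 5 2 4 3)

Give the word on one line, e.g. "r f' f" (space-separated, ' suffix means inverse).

r f'

  after r: (1 8)(2 6 7 3 4 5)
  after f': (1 6 8 7 5 2 4 3)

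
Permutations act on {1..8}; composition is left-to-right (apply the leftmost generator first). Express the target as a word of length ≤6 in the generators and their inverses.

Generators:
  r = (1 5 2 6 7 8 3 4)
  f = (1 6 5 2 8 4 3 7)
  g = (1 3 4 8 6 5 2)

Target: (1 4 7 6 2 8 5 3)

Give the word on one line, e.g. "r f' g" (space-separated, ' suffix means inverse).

r' f' g' g' f'

  after r': (1 4 3 8 7 6 2 5)
  after f': (1 8 3 2 6 5 7)
  after g': (1 4 3 5 7 2 8)
  after g': (1 3 6 8 2 4)(5 7)
  after f': (1 4 7 6 2 8 5 3)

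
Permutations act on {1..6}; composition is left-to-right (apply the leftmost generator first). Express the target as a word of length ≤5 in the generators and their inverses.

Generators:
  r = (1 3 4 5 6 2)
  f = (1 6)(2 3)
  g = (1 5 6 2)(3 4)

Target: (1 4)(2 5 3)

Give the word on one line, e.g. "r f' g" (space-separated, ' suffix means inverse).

  after r: (1 3 4 5 6 2)
  after g: (1 4 6)(2 5)
  after f': (1 4)(2 5 3)

r g f'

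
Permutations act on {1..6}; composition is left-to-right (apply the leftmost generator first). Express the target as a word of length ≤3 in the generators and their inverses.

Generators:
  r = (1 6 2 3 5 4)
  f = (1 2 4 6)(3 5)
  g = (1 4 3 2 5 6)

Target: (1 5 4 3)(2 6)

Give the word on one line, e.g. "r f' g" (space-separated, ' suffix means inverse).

  after f: (1 2 4 6)(3 5)
  after r: (1 3 4 2)
  after r: (1 5 4 3)(2 6)

f r r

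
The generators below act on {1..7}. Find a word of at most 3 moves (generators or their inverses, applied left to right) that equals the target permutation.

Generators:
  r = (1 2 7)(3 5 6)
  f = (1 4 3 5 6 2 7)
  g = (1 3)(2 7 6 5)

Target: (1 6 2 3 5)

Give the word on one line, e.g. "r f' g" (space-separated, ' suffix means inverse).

r' g

  after r': (1 7 2)(3 6 5)
  after g: (1 6 2 3 5)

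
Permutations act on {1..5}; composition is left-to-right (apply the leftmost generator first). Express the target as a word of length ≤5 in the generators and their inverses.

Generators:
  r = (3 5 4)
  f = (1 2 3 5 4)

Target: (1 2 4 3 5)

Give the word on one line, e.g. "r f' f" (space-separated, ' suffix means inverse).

  after f': (1 4 5 3 2)
  after f': (1 5 2 4 3)
  after r': (1 3)(2 5)
  after f': (1 2 3 4 5)
  after r': (1 2 4 3 5)

f' f' r' f' r'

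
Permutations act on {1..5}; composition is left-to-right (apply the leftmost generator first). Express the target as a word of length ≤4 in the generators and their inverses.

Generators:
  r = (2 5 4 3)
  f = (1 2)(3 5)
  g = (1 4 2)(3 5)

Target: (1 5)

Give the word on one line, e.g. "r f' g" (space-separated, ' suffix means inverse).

r g f r'

  after r: (2 5 4 3)
  after g: (1 4 5 2 3)
  after f: (1 4 3 2 5)
  after r': (1 5)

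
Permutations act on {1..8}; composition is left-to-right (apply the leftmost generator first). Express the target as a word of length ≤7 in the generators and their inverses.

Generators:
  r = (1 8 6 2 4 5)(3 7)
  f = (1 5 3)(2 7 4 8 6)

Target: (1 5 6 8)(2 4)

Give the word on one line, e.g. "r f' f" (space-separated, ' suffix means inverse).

f r' f r' r'

  after f: (1 5 3)(2 7 4 8 6)
  after r': (1 4)(2 3 5 7)
  after f: (1 8 6 2)(4 5)
  after r': (2 5)(3 7)
  after r': (1 5 6 8)(2 4)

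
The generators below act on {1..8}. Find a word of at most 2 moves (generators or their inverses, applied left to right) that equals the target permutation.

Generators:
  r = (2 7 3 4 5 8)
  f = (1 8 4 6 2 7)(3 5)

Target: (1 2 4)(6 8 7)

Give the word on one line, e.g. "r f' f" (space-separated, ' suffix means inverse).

f' f'

  after f': (1 7 2 6 4 8)(3 5)
  after f': (1 2 4)(6 8 7)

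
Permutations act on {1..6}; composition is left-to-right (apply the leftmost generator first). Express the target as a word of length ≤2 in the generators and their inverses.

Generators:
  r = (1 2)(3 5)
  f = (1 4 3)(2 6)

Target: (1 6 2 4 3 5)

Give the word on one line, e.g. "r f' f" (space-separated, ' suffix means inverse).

  after r': (1 2)(3 5)
  after f: (1 6 2 4 3 5)

r' f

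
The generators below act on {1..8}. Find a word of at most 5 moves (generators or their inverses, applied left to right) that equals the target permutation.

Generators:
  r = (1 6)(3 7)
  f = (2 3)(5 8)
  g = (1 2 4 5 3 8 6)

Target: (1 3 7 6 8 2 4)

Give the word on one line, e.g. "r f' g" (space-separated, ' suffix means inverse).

  after r: (1 6)(3 7)
  after f: (1 6)(2 3 7)(5 8)
  after g': (1 8 4 2 5 3 7)
  after g': (1 3 7 6 8 2 4)

r f g' g'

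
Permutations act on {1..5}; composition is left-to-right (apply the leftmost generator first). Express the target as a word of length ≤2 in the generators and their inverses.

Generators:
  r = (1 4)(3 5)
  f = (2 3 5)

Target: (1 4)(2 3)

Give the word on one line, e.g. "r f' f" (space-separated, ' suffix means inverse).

f' r

  after f': (2 5 3)
  after r: (1 4)(2 3)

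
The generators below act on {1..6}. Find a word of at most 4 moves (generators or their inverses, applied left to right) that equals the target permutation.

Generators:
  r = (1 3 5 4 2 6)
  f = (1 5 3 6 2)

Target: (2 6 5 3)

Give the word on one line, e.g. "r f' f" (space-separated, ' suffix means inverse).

r' f r r

  after r': (1 6 2 4 5 3)
  after f: (1 2 4 3 5 6)
  after r: (1 6 3 4 5)
  after r: (2 6 5 3)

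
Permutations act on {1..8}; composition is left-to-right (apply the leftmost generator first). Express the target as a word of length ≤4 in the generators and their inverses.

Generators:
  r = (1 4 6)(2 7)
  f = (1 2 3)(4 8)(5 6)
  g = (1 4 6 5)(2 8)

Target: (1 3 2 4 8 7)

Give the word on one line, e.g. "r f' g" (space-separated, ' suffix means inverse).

g r' f'

  after g: (1 4 6 5)(2 8)
  after r': (2 8 7)(5 6)
  after f': (1 3 2 4 8 7)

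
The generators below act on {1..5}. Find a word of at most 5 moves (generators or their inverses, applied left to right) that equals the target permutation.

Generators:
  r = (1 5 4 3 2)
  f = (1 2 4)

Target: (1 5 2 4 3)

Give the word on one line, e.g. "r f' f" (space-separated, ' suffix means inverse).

f' r' f

  after f': (1 4 2)
  after r': (1 5)(3 4)
  after f: (1 5 2 4 3)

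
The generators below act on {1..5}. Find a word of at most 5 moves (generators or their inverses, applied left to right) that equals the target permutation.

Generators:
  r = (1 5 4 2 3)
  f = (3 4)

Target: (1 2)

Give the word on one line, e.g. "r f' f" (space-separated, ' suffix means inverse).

  after r': (1 3 2 4 5)
  after f: (1 4 5)(2 3)
  after r: (1 2)

r' f r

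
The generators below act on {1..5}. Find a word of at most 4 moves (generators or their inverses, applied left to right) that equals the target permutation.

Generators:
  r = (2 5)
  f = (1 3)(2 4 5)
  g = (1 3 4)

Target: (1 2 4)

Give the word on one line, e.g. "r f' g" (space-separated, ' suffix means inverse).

  after g: (1 3 4)
  after g: (1 4 3)
  after f: (1 5 2 4)
  after r': (1 2 4)

g g f r'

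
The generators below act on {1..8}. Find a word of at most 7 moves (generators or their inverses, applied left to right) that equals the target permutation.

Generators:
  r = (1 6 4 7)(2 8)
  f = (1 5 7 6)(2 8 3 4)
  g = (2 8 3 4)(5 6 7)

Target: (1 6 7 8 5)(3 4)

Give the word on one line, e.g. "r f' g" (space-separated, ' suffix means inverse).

f' g' r' f f

  after f': (1 6 7 5)(2 4 3 8)
  after g': (1 5)(2 3)(4 8)
  after r': (1 5 7 4 2 3 8 6)
  after f: (1 7 2 4 8)(5 6)
  after f: (1 6 7 8 5)(3 4)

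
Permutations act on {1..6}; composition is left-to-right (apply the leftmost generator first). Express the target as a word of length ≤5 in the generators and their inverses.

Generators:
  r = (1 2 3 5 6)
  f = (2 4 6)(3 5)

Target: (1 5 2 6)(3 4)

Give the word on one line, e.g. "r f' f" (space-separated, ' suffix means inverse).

f' r' r' f r

  after f': (2 6 4)(3 5)
  after r': (1 6 4)(2 5)
  after r': (1 5)(2 3)(4 6)
  after f: (1 3 4 2 5)
  after r: (1 5 2 6)(3 4)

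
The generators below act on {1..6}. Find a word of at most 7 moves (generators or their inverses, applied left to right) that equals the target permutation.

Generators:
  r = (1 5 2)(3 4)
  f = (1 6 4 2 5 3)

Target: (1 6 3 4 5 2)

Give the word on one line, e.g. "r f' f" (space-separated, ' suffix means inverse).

r f' r' r' f

  after r: (1 5 2)(3 4)
  after f': (1 2 3 6)(4 5)
  after r': (1 5 3 6 2 4)
  after r': (2 3 6 5 4)
  after f: (1 6 3 4 5 2)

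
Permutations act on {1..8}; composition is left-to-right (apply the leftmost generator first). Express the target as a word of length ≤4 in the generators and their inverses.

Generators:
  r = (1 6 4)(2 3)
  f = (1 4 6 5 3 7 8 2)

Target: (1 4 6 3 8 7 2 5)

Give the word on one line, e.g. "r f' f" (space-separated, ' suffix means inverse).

f r f

  after f: (1 4 6 5 3 7 8 2)
  after r: (2 6 5)(3 7 8)
  after f: (1 4 6 3 8 7 2 5)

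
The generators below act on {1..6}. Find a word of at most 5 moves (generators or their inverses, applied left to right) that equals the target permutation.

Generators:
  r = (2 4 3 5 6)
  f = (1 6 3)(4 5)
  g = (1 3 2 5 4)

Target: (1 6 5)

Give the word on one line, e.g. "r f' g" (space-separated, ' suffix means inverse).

g f r' f

  after g: (1 3 2 5 4)
  after f: (2 4 6 3)
  after r': (3 6 4 5)
  after f: (1 6 5)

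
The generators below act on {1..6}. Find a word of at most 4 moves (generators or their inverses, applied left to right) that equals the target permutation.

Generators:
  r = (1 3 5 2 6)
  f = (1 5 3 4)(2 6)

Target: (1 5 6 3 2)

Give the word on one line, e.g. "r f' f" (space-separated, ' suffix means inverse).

  after r: (1 3 5 2 6)
  after r: (1 5 6 3 2)

r r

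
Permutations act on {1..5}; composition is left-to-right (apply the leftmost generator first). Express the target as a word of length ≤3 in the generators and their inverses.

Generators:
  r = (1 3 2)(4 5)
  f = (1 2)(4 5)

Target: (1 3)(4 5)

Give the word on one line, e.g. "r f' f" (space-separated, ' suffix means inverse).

r' r' f'

  after r': (1 2 3)(4 5)
  after r': (1 3 2)
  after f': (1 3)(4 5)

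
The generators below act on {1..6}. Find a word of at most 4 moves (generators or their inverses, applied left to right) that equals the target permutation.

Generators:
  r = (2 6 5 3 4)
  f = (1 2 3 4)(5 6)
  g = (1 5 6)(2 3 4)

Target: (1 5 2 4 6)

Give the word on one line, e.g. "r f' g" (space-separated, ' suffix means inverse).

  after r: (2 6 5 3 4)
  after r: (2 5 4 6 3)
  after g': (1 6 2)(3 4 5)
  after f': (1 5 2 4 6)

r r g' f'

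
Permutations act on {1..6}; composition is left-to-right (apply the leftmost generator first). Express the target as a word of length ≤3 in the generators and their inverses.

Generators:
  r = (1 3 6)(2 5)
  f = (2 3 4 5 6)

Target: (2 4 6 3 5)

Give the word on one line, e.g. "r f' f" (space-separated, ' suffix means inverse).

f f

  after f: (2 3 4 5 6)
  after f: (2 4 6 3 5)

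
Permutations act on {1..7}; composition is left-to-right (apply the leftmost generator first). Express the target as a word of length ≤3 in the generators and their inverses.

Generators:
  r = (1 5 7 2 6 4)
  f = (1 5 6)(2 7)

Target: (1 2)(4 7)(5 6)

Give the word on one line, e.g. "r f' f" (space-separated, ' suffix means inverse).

  after r: (1 5 7 2 6 4)
  after r: (1 7 6)(2 4 5)
  after r: (1 2)(4 7)(5 6)

r r r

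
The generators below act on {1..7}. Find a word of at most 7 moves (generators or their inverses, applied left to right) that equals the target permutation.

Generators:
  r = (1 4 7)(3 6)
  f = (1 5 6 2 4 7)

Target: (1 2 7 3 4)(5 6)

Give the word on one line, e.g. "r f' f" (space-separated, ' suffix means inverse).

  after r: (1 4 7)(3 6)
  after f: (1 7 5 6 3 2 4)
  after f: (2 7 6 3 4 5)
  after r: (1 4 5 2)(3 7)
  after f': (1 2 7 3 4)(5 6)

r f f r f'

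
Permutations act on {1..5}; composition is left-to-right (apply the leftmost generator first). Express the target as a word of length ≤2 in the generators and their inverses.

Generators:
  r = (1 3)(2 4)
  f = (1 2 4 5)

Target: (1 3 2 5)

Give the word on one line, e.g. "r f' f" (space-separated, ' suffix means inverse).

r' f

  after r': (1 3)(2 4)
  after f: (1 3 2 5)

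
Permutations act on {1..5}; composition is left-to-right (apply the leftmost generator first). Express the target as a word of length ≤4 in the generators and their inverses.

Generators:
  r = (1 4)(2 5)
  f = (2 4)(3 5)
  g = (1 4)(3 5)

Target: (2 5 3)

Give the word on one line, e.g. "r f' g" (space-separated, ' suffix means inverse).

  after g': (1 4)(3 5)
  after r: (2 5 3)

g' r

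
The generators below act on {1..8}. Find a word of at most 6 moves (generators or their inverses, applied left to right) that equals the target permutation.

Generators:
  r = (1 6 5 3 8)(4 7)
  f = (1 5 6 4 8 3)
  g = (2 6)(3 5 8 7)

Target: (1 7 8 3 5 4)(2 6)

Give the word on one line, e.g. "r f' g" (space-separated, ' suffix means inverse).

f f r r g'

  after f: (1 5 6 4 8 3)
  after f: (1 6 8)(3 5 4)
  after r: (1 5 7 4 8 6)
  after r: (1 3 8 5 4)
  after g': (1 7 8 3 5 4)(2 6)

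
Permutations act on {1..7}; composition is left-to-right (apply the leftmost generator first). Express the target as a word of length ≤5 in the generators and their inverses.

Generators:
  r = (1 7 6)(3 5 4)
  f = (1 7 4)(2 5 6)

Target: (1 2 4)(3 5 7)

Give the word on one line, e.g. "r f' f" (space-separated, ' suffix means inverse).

  after r: (1 7 6)(3 5 4)
  after f': (2 6 4 3)(5 7)
  after r': (1 6 5)(2 7 3)
  after f: (1 2 4)(3 5 7)

r f' r' f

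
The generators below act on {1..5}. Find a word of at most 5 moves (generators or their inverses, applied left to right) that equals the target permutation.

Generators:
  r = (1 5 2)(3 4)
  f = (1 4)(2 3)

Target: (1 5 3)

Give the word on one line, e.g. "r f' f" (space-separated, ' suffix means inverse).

  after f': (1 4)(2 3)
  after r': (1 3 5)(2 4)
  after f: (1 2)(3 5 4)
  after r': (1 5 3)

f' r' f r'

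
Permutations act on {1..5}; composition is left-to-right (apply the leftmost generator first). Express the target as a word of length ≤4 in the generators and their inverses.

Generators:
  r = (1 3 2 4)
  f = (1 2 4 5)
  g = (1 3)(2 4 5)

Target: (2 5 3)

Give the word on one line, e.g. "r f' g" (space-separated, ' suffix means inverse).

g' f f g'

  after g': (1 3)(2 5 4)
  after f: (1 3 2)
  after f: (1 3 4 5)
  after g': (2 5 3)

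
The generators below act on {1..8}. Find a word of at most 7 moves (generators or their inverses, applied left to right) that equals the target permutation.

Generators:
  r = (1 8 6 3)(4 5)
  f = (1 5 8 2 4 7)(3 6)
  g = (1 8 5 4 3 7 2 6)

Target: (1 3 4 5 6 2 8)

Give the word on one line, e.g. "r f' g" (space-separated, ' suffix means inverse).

f' r r f r'

  after f': (1 7 4 2 8 5)(3 6)
  after r: (1 7 5 8 4 2 6)
  after r: (1 7 4 2 3)(5 6 8)
  after f: (2 6)(3 5)
  after r': (1 3 4 5 6 2 8)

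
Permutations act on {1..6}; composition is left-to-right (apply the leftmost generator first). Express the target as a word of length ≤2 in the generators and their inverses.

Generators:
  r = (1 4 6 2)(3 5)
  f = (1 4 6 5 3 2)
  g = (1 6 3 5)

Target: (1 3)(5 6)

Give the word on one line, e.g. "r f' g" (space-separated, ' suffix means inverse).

  after g': (1 5 3 6)
  after g': (1 3)(5 6)

g' g'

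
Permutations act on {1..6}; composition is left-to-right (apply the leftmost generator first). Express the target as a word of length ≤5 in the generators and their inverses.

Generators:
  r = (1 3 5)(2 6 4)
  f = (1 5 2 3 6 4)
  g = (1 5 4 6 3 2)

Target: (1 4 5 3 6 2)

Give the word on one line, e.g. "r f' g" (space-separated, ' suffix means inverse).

  after f: (1 5 2 3 6 4)
  after g': (2 6 5 3 4)
  after r': (1 5)(3 6)
  after f: (1 2 3 4)
  after r': (1 4 5 3 6 2)

f g' r' f r'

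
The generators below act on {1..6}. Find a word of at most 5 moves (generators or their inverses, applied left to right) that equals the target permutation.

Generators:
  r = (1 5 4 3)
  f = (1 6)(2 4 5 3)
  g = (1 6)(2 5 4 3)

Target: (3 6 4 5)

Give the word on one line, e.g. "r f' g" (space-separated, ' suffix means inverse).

g' g' f r f'

  after g': (1 6)(2 3 4 5)
  after g': (2 4)(3 5)
  after f: (1 6)(2 5)
  after r: (1 6 5 2 4 3)
  after f': (3 6 4 5)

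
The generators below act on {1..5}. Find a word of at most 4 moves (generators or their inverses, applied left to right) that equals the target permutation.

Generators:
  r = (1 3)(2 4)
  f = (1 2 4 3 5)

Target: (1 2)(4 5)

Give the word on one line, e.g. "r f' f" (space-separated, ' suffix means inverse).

  after f: (1 2 4 3 5)
  after f: (1 4 5 2 3)
  after r: (1 2)(4 5)

f f r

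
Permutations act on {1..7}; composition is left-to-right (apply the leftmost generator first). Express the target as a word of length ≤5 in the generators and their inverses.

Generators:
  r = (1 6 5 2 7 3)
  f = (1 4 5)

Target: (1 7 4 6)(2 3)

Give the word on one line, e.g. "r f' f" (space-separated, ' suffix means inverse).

r' f r' f'

  after r': (1 3 7 2 5 6)
  after f: (1 3 7 2)(4 5 6)
  after r': (1 7 5)(2 3)(4 6)
  after f': (1 7 4 6)(2 3)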